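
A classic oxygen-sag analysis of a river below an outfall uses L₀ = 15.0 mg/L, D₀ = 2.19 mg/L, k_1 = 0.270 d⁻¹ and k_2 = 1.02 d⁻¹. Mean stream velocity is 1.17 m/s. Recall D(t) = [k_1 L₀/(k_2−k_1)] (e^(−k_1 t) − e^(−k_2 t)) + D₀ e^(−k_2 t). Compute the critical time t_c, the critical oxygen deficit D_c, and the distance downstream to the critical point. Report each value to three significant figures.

t_c ≈ 1.08 d; D_c ≈ 2.97 mg/L; x_c ≈ 109 km

t_c = [1/(k_2−k_1)] ln[(k_2/k_1)(1 − D₀(k_2−k_1)/(k_1 L₀))]
= [1/(1.02−0.270)] ln[(1.02/0.270)(1 − 2.19×0.7500/(0.270×15.0))]
= (1/0.7500) ln[3.778 × 0.5944] = 1.333 × ln(2.246) = 1.333 × 0.8090 = 1.079 d.
L(t_c) = L₀ e^(−k_1 t_c) = 15.0 × 0.7473 = 11.21 mg/L, and at the critical point k_2 D_c = k_1 L, so D_c = (0.270/1.02) × 11.21 = 2.967 mg/L.
x_c = v t_c = 1.17 m/s × 1.079 d × 86400 s/d = 109000 m ≈ 109 km.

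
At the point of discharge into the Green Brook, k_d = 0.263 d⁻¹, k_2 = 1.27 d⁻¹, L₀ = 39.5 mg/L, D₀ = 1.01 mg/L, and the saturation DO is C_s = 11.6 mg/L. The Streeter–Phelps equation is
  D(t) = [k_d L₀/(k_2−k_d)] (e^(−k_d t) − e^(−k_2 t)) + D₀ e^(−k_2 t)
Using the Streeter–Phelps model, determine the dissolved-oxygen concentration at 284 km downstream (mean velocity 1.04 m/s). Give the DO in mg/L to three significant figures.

DO ≈ 7.28 mg/L

Travel time t = x/v = 284 km / (1.04 m/s) = 284000 m / 1.04 m/s = 273100 s = 3.161 d.
k_d L₀/(k_2−k_d) = 0.263×39.5/(1.27−0.263) = 10.39/1.007 = 10.32 mg/L.
e^(−k_d t) = e^(−0.263×3.161) = 0.4355; e^(−k_2 t) = e^(−1.27×3.161) = 0.01806.
D = 10.32 × (0.4355 − 0.01806) + 1.01 × 0.01806 = 4.307 + 0.01824 = 4.325 mg/L.
DO = C_s − D = 11.6 − 4.325 = 7.275 mg/L.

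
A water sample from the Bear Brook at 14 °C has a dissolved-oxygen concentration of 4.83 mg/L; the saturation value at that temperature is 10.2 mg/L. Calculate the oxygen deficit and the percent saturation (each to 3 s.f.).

D ≈ 5.37 mg/L; 47.4 % saturation

D = C_s − C = 10.2 − 4.83 = 5.37 mg/L.
% saturation = 4.83/10.2 × 100 = 47.4 %.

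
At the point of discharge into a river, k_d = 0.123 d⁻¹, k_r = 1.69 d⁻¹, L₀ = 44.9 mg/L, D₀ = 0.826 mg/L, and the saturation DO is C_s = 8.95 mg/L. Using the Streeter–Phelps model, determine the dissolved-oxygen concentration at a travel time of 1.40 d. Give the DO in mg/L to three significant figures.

k_d L₀/(k_r−k_d) = 0.123×44.9/(1.69−0.123) = 5.523/1.567 = 3.524 mg/L.
e^(−k_d t) = e^(−0.123×1.400) = 0.8418; e^(−k_r t) = e^(−1.69×1.400) = 0.09386.
D = 3.524 × (0.8418 − 0.09386) + 0.826 × 0.09386 = 2.636 + 0.07752 = 2.714 mg/L.
DO = C_s − D = 8.95 − 2.714 = 6.236 mg/L.

DO ≈ 6.24 mg/L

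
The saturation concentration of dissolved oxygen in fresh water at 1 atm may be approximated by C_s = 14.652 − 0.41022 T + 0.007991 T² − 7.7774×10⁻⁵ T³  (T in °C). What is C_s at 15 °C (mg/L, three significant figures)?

C_s = 14.652 − 0.41022×15 + 0.007991×15² − 7.7774×10⁻⁵×15³ = 10.03 mg/L.

C_s ≈ 10.0 mg/L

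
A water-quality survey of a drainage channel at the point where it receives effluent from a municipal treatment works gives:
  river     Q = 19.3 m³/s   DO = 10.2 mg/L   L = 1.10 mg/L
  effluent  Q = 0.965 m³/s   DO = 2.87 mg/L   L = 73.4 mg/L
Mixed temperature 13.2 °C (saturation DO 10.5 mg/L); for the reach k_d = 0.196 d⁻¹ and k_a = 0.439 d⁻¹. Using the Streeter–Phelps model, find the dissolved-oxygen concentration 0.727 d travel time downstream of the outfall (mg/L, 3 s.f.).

DO ≈ 9.51 mg/L

Mixed DO = (19.3×10.2 + 0.965×2.87)/(19.3+0.965) = 199.6/20.27 = 9.851 mg/L.
Mixed L₀ = (19.3×1.10 + 0.965×73.4)/(20.27) = 92.06/20.27 = 4.543 mg/L.
Initial deficit D₀ = C_s − DO₀ = 10.5 − 9.851 = 0.6490 mg/L.
D(0.727) = [0.196×4.543/(0.439−0.196)](e^(−0.196×0.727) − e^(−0.439×0.727)) + 0.6490 e^(−0.439×0.727)
= 3.664 × (0.8672 − 0.7268) + 0.6490 × 0.7268 = 0.9863 mg/L.
DO = 10.5 − 0.9863 = 9.514 mg/L.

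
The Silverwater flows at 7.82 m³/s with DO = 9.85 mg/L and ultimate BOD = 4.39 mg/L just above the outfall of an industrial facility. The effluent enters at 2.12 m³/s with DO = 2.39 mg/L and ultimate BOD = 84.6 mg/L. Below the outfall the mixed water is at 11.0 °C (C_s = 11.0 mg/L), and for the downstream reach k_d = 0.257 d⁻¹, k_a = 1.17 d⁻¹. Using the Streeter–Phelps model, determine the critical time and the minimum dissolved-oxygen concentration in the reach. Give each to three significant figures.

t_c ≈ 0.999 d; minimum DO ≈ 7.35 mg/L

Mixed DO = (7.82×9.85 + 2.12×2.39)/(7.82+2.12) = 82.09/9.940 = 8.259 mg/L.
Mixed L₀ = (7.82×4.39 + 2.12×84.6)/(9.940) = 213.7/9.940 = 21.50 mg/L.
Initial deficit D₀ = C_s − DO₀ = 11.0 − 8.259 = 2.741 mg/L.
t_c = (1/0.9130) ln[(1.17/0.257)(1 − 2.741×0.9130/(0.257×21.50))] = 1.095 × ln(2.490) = 0.9994 d.
D_c = (0.257/1.17) × 21.50 × e^(−0.257×0.9994) = 0.2197 × 21.50 × 0.7735 = 3.652 mg/L.
Minimum DO = 11.0 − 3.652 = 7.348 mg/L.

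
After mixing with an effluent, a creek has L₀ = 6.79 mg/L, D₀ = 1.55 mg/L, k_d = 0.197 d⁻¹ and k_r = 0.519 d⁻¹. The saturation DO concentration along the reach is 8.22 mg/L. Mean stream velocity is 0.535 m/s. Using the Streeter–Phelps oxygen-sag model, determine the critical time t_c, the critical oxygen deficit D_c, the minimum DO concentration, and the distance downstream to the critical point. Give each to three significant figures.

At the critical point dD/dt = 0, so k_d L₀ e^(−k_d t) = k_r D. Substituting D(t) from the Streeter–Phelps equation and solving for t gives
t_c = ln[(k_r/k_d)(1 − D₀(k_r−k_d)/(k_d L₀))] / (k_r−k_d).
Here k_r−k_d = 0.3220 d⁻¹ and 1 − D₀(k_r−k_d)/(k_d L₀) = 1 − 1.55×0.3220/(0.197×6.79) = 0.6269, so
t_c = ln(2.635 × 0.6269) / 0.3220 = 0.5017 / 0.3220 = 1.558 d.
D_c = (k_d/k_r) L₀ e^(−k_d t_c) = (0.197/0.519) × 6.79 × e^(−0.197×1.558) = 0.3796 × 6.79 × 0.7357 = 1.896 mg/L.
Minimum DO = C_s − D_c = 8.22 − 1.896 = 6.324 mg/L.
x_c = v t_c = 0.535 m/s × 1.558 d × 86400 s/d = 72020 m ≈ 72.0 km.

t_c ≈ 1.56 d; D_c ≈ 1.90 mg/L; min DO ≈ 6.32 mg/L; x_c ≈ 72.0 km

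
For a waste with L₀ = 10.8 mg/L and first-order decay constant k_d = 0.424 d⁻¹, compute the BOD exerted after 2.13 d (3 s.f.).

y_t = L₀(1 − e^(−k_d t)) = 10.8 × (1 − e^(−0.424×2.13))
= 10.8 × (1 − 0.4053) = 10.8 × 0.5947 = 6.423 mg/L.

y ≈ 6.42 mg/L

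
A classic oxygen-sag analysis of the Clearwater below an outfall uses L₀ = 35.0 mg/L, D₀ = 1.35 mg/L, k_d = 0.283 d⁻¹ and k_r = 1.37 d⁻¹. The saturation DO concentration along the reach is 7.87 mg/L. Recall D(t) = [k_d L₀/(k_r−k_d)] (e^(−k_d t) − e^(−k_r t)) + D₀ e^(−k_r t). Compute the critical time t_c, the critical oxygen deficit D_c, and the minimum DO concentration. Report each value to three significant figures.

t_c ≈ 1.30 d; D_c ≈ 5.00 mg/L; min DO ≈ 2.87 mg/L

t_c = [1/(k_r−k_d)] ln[(k_r/k_d)(1 − D₀(k_r−k_d)/(k_d L₀))]
= [1/(1.37−0.283)] ln[(1.37/0.283)(1 − 1.35×1.087/(0.283×35.0))]
= (1/1.087) ln[4.841 × 0.8518] = 0.9200 × ln(4.124) = 0.9200 × 1.417 = 1.303 d.
L(t_c) = L₀ e^(−k_d t_c) = 35.0 × 0.6915 = 24.20 mg/L, and at the critical point k_r D_c = k_d L, so D_c = (0.283/1.37) × 24.20 = 5.000 mg/L.
Minimum DO = C_s − D_c = 7.87 − 5.000 = 2.870 mg/L.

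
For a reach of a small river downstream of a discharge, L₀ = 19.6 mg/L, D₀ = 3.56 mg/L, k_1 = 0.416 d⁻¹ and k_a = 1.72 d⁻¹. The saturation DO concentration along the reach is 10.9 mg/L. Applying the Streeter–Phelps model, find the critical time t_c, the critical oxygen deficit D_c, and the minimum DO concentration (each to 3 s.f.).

t_c ≈ 0.442 d; D_c ≈ 3.94 mg/L; min DO ≈ 6.96 mg/L

With k_a/k_1 = 4.135 and 1 − D₀(k_a−k_1)/(k_1 L₀) = 0.4307,
t_c = ln(4.135 × 0.4307) / (1.72 − 0.416) = ln(1.781) / 1.304 = 0.5769/1.304 = 0.4424 d.
D_c = (k_1/k_a) L₀ e^(−k_1 t_c) = (0.416/1.72) × 19.6 × e^(−0.416×0.4424) = 0.2419 × 19.6 × 0.8319 = 3.944 mg/L.
Minimum DO = C_s − D_c = 10.9 − 3.944 = 6.956 mg/L.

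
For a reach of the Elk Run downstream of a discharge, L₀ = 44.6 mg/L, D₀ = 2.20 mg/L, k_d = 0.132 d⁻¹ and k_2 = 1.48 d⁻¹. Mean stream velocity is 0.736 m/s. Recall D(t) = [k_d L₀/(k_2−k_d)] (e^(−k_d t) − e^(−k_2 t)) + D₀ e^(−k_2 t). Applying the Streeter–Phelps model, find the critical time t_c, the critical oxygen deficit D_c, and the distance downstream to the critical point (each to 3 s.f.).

With k_2/k_d = 11.21 and 1 − D₀(k_2−k_d)/(k_d L₀) = 0.4963,
t_c = ln(11.21 × 0.4963) / (1.48 − 0.132) = ln(5.564) / 1.348 = 1.716/1.348 = 1.273 d.
L(t_c) = L₀ e^(−k_d t_c) = 44.6 × 0.8453 = 37.70 mg/L, and at the critical point k_2 D_c = k_d L, so D_c = (0.132/1.48) × 37.70 = 3.362 mg/L.
x_c = v t_c = 0.736 m/s × 1.273 d × 86400 s/d = 80970 m ≈ 81.0 km.

t_c ≈ 1.27 d; D_c ≈ 3.36 mg/L; x_c ≈ 81.0 km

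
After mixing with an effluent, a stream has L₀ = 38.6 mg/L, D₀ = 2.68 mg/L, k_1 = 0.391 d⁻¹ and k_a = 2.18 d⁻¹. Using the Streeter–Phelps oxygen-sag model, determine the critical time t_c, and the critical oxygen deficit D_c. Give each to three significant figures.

t_c = [1/(k_a−k_1)] ln[(k_a/k_1)(1 − D₀(k_a−k_1)/(k_1 L₀))]
= [1/(2.18−0.391)] ln[(2.18/0.391)(1 − 2.68×1.789/(0.391×38.6))]
= (1/1.789) ln[5.575 × 0.6823] = 0.5590 × ln(3.804) = 0.5590 × 1.336 = 0.7469 d.
L(t_c) = L₀ e^(−k_1 t_c) = 38.6 × 0.7468 = 28.82 mg/L, and at the critical point k_a D_c = k_1 L, so D_c = (0.391/2.18) × 28.82 = 5.170 mg/L.

t_c ≈ 0.747 d; D_c ≈ 5.17 mg/L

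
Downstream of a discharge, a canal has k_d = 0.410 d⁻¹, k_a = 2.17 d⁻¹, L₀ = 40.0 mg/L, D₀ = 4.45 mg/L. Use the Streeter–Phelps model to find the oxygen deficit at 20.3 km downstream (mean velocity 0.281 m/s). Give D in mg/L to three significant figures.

Travel time t = x/v = 20.3 km / (0.281 m/s) = 20300 m / 0.281 m/s = 72240 s = 0.8361 d.
k_d L₀/(k_a−k_d) = 0.410×40.0/(2.17−0.410) = 16.40/1.760 = 9.318 mg/L.
e^(−k_d t) = e^(−0.410×0.8361) = 0.7098; e^(−k_a t) = e^(−2.17×0.8361) = 0.1629.
D = 9.318 × (0.7098 − 0.1629) + 4.45 × 0.1629 = 5.096 + 0.7251 = 5.821 mg/L.

D ≈ 5.82 mg/L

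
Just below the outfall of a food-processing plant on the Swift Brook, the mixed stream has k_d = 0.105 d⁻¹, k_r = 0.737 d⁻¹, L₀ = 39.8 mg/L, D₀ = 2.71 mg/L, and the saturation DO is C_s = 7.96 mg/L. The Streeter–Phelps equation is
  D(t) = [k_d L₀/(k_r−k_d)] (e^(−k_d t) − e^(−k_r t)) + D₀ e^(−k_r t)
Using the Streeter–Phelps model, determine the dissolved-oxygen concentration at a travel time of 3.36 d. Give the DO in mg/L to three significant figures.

k_d L₀/(k_r−k_d) = 0.105×39.8/(0.737−0.105) = 4.179/0.6320 = 6.612 mg/L.
e^(−k_d t) = e^(−0.105×3.360) = 0.7027; e^(−k_r t) = e^(−0.737×3.360) = 0.08405.
D = 6.612 × (0.7027 − 0.08405) + 2.71 × 0.08405 = 4.091 + 0.2278 = 4.319 mg/L.
DO = C_s − D = 7.96 − 4.319 = 3.641 mg/L.

DO ≈ 3.64 mg/L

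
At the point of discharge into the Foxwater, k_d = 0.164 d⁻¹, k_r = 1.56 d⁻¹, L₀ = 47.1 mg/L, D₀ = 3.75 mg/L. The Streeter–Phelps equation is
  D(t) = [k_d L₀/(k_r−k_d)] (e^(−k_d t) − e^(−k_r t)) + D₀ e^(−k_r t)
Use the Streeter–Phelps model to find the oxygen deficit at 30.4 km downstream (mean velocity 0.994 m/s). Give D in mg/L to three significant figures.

D ≈ 4.19 mg/L

Travel time t = x/v = 30.4 km / (0.994 m/s) = 30400 m / 0.994 m/s = 30580 s = 0.3540 d.
k_d L₀/(k_r−k_d) = 0.164×47.1/(1.56−0.164) = 7.724/1.396 = 5.533 mg/L.
e^(−k_d t) = e^(−0.164×0.3540) = 0.9436; e^(−k_r t) = e^(−1.56×0.3540) = 0.5757.
D = 5.533 × (0.9436 − 0.5757) + 3.75 × 0.5757 = 2.036 + 2.159 = 4.195 mg/L.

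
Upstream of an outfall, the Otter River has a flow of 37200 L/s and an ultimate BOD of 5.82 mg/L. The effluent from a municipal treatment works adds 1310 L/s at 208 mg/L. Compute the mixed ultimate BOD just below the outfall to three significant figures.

12.7 mg/L

Flow-weighted mixing: C = (Q_r C_r + Q_w C_w)/(Q_r + Q_w)
= (37200×5.82 + 1310×208)/(37200 + 1310) = 489000/38510 = 12.70 mg/L.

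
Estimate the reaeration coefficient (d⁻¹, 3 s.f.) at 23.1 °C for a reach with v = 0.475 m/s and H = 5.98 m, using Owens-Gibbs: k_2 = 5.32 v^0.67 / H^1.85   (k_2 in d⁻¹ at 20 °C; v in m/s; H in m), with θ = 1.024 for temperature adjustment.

k_2(20) = 5.32 × 0.475^0.67 / 5.98^1.85 = 5.32 × 0.6073 / 27.35 = 0.1181 d⁻¹.
k_2(23.1) = 0.1181 × 1.024^(23.1−20) = 0.1181 × 1.076 = 0.1272 d⁻¹.

k_2 ≈ 0.127 d⁻¹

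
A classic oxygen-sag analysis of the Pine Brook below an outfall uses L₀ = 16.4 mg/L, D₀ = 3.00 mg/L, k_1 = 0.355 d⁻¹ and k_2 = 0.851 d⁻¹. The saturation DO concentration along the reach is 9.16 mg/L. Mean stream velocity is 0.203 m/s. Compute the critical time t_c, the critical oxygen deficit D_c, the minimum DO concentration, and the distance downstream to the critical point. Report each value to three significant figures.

t_c = [1/(k_2−k_1)] ln[(k_2/k_1)(1 − D₀(k_2−k_1)/(k_1 L₀))]
= [1/(0.851−0.355)] ln[(0.851/0.355)(1 − 3.00×0.4960/(0.355×16.4))]
= (1/0.4960) ln[2.397 × 0.7444] = 2.016 × ln(1.785) = 2.016 × 0.5791 = 1.168 d.
D_c = (k_1/k_2) L₀ e^(−k_1 t_c) = (0.355/0.851) × 16.4 × e^(−0.355×1.168) = 0.4172 × 16.4 × 0.6607 = 4.520 mg/L.
Minimum DO = C_s − D_c = 9.16 − 4.520 = 4.640 mg/L.
x_c = v t_c = 0.203 m/s × 1.168 d × 86400 s/d = 20480 m ≈ 20.5 km.

t_c ≈ 1.17 d; D_c ≈ 4.52 mg/L; min DO ≈ 4.64 mg/L; x_c ≈ 20.5 km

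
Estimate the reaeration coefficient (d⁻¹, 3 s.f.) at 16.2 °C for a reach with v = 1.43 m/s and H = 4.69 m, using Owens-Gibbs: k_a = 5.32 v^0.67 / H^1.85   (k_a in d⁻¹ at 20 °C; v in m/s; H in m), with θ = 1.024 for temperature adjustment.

k_a ≈ 0.354 d⁻¹

k_a(20) = 5.32 × 1.43^0.67 / 4.69^1.85 = 5.32 × 1.271 / 17.44 = 0.3875 d⁻¹.
k_a(16.2) = 0.3875 × 1.024^(16.2−20) = 0.3875 × 0.9138 = 0.3541 d⁻¹.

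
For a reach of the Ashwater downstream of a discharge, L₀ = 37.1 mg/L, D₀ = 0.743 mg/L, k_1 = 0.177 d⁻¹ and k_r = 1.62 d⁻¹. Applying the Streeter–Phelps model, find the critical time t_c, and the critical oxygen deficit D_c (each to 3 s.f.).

t_c ≈ 1.41 d; D_c ≈ 3.16 mg/L

At the critical point dD/dt = 0, so k_1 L₀ e^(−k_1 t) = k_r D. Substituting D(t) from the Streeter–Phelps equation and solving for t gives
t_c = ln[(k_r/k_1)(1 − D₀(k_r−k_1)/(k_1 L₀))] / (k_r−k_1).
Here k_r−k_1 = 1.443 d⁻¹ and 1 − D₀(k_r−k_1)/(k_1 L₀) = 1 − 0.743×1.443/(0.177×37.1) = 0.8367, so
t_c = ln(9.153 × 0.8367) / 1.443 = 2.036 / 1.443 = 1.411 d.
L(t_c) = L₀ e^(−k_1 t_c) = 37.1 × 0.7790 = 28.90 mg/L, and at the critical point k_r D_c = k_1 L, so D_c = (0.177/1.62) × 28.90 = 3.158 mg/L.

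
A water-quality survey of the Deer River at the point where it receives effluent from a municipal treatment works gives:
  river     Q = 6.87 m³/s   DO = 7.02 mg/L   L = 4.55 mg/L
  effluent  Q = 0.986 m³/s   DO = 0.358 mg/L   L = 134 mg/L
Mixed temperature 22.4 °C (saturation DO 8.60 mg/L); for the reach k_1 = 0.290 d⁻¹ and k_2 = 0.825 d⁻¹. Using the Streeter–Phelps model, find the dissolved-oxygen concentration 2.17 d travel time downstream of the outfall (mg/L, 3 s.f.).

DO ≈ 4.07 mg/L

Mixed DO = (6.87×7.02 + 0.986×0.358)/(6.87+0.986) = 48.58/7.856 = 6.184 mg/L.
Mixed L₀ = (6.87×4.55 + 0.986×134)/(7.856) = 163.4/7.856 = 20.80 mg/L.
Initial deficit D₀ = C_s − DO₀ = 8.60 − 6.184 = 2.416 mg/L.
D(2.17) = [0.290×20.80/(0.825−0.290)](e^(−0.290×2.17) − e^(−0.825×2.17)) + 2.416 e^(−0.825×2.17)
= 11.27 × (0.5330 − 0.1669) + 2.416 × 0.1669 = 4.530 mg/L.
DO = 8.60 − 4.530 = 4.070 mg/L.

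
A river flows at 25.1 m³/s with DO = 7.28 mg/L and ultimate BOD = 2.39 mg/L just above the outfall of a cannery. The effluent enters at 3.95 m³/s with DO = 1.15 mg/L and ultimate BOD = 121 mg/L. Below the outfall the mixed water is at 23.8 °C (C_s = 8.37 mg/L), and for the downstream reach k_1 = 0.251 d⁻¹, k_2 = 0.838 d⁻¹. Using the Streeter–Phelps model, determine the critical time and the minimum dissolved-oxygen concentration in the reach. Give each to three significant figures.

t_c ≈ 1.58 d; minimum DO ≈ 4.64 mg/L

Mixed DO = (25.1×7.28 + 3.95×1.15)/(25.1+3.95) = 187.3/29.05 = 6.446 mg/L.
Mixed L₀ = (25.1×2.39 + 3.95×121)/(29.05) = 537.9/29.05 = 18.52 mg/L.
Initial deficit D₀ = C_s − DO₀ = 8.37 − 6.446 = 1.924 mg/L.
t_c = (1/0.5870) ln[(0.838/0.251)(1 − 1.924×0.5870/(0.251×18.52))] = 1.704 × ln(2.528) = 1.580 d.
D_c = (0.251/0.838) × 18.52 × e^(−0.251×1.580) = 0.2995 × 18.52 × 0.6727 = 3.731 mg/L.
Minimum DO = 8.37 − 3.731 = 4.639 mg/L.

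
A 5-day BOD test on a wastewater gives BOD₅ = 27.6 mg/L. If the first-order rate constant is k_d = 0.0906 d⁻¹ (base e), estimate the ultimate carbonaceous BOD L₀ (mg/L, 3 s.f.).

L₀ ≈ 75.8 mg/L

BOD₅ = L₀(1 − e^(−5k_d)) ⇒ L₀ = BOD₅ / (1 − e^(−5×0.0906))
= 27.6 / (1 − 0.6357) = 27.6 / 0.3643 = 75.77 mg/L.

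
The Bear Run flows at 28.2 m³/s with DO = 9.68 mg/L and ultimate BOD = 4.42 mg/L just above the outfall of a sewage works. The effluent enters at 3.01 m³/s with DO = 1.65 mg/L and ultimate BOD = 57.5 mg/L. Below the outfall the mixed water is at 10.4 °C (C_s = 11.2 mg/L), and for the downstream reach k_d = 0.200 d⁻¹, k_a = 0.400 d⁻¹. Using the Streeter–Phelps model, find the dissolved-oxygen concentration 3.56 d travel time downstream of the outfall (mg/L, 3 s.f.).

Mixed DO = (28.2×9.68 + 3.01×1.65)/(28.2+3.01) = 277.9/31.21 = 8.906 mg/L.
Mixed L₀ = (28.2×4.42 + 3.01×57.5)/(31.21) = 297.7/31.21 = 9.539 mg/L.
Initial deficit D₀ = C_s − DO₀ = 11.2 − 8.906 = 2.294 mg/L.
D(3.56) = [0.200×9.539/(0.400−0.200)](e^(−0.200×3.56) − e^(−0.400×3.56)) + 2.294 e^(−0.400×3.56)
= 9.539 × (0.4907 − 0.2407) + 2.294 × 0.2407 = 2.936 mg/L.
DO = 11.2 − 2.936 = 8.264 mg/L.

DO ≈ 8.26 mg/L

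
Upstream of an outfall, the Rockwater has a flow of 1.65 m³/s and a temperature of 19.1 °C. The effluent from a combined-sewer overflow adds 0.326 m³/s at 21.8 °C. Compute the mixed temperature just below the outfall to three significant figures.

Flow-weighted mixing: C = (Q_r C_r + Q_w C_w)/(Q_r + Q_w)
= (1.65×19.1 + 0.326×21.8)/(1.65 + 0.326) = 38.62/1.976 = 19.55 °C.

19.5 °C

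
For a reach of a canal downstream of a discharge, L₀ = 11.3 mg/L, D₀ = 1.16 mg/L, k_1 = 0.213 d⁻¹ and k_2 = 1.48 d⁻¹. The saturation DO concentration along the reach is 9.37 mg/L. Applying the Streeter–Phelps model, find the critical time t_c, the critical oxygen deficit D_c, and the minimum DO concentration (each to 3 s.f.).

t_c ≈ 0.786 d; D_c ≈ 1.38 mg/L; min DO ≈ 7.99 mg/L

t_c = [1/(k_2−k_1)] ln[(k_2/k_1)(1 − D₀(k_2−k_1)/(k_1 L₀))]
= [1/(1.48−0.213)] ln[(1.48/0.213)(1 − 1.16×1.267/(0.213×11.3))]
= (1/1.267) ln[6.948 × 0.3894] = 0.7893 × ln(2.705) = 0.7893 × 0.9953 = 0.7855 d.
D_c = (k_1/k_2) L₀ e^(−k_1 t_c) = (0.213/1.48) × 11.3 × e^(−0.213×0.7855) = 0.1439 × 11.3 × 0.8459 = 1.376 mg/L.
Minimum DO = C_s − D_c = 9.37 − 1.376 = 7.994 mg/L.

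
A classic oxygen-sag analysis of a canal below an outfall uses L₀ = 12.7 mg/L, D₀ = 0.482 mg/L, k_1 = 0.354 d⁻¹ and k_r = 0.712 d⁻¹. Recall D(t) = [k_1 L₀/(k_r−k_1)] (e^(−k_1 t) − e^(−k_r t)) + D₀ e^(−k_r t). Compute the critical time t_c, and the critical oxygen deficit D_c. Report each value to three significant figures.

At the critical point dD/dt = 0, so k_1 L₀ e^(−k_1 t) = k_r D. Substituting D(t) from the Streeter–Phelps equation and solving for t gives
t_c = ln[(k_r/k_1)(1 − D₀(k_r−k_1)/(k_1 L₀))] / (k_r−k_1).
Here k_r−k_1 = 0.3580 d⁻¹ and 1 − D₀(k_r−k_1)/(k_1 L₀) = 1 − 0.482×0.3580/(0.354×12.7) = 0.9616, so
t_c = ln(2.011 × 0.9616) / 0.3580 = 0.6596 / 0.3580 = 1.843 d.
D_c = (k_1/k_r) L₀ e^(−k_1 t_c) = (0.354/0.712) × 12.7 × e^(−0.354×1.843) = 0.4972 × 12.7 × 0.5209 = 3.289 mg/L.

t_c ≈ 1.84 d; D_c ≈ 3.29 mg/L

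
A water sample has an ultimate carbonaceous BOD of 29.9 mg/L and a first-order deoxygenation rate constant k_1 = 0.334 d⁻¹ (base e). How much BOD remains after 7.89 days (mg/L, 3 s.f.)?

L ≈ 2.14 mg/L

L_t = L₀ e^(−k_1 t) = 29.9 × e^(−0.334×7.89) = 29.9 × 0.07170 = 2.144 mg/L.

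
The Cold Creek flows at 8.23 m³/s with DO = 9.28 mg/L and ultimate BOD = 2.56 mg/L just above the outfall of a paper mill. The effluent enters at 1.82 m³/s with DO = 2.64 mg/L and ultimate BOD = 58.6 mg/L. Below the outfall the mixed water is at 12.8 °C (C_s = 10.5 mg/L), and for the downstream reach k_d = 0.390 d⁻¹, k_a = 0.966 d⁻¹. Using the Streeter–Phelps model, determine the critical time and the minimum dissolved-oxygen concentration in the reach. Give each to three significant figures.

Mixed DO = (8.23×9.28 + 1.82×2.64)/(8.23+1.82) = 81.18/10.05 = 8.078 mg/L.
Mixed L₀ = (8.23×2.56 + 1.82×58.6)/(10.05) = 127.7/10.05 = 12.71 mg/L.
Initial deficit D₀ = C_s − DO₀ = 10.5 − 8.078 = 2.422 mg/L.
t_c = (1/0.5760) ln[(0.966/0.390)(1 − 2.422×0.5760/(0.390×12.71))] = 1.736 × ln(1.780) = 1.001 d.
D_c = (0.390/0.966) × 12.71 × e^(−0.390×1.001) = 0.4037 × 12.71 × 0.6769 = 3.473 mg/L.
Minimum DO = 10.5 − 3.473 = 7.027 mg/L.

t_c ≈ 1.00 d; minimum DO ≈ 7.03 mg/L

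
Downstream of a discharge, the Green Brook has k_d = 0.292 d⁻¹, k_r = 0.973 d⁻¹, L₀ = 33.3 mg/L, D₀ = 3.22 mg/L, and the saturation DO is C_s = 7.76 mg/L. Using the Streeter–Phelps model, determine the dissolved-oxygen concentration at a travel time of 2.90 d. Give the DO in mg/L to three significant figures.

DO ≈ 2.30 mg/L

k_d L₀/(k_r−k_d) = 0.292×33.3/(0.973−0.292) = 9.724/0.6810 = 14.28 mg/L.
e^(−k_d t) = e^(−0.292×2.900) = 0.4288; e^(−k_r t) = e^(−0.973×2.900) = 0.05950.
D = 14.28 × (0.4288 − 0.05950) + 3.22 × 0.05950 = 5.273 + 0.1916 = 5.464 mg/L.
DO = C_s − D = 7.76 − 5.464 = 2.296 mg/L.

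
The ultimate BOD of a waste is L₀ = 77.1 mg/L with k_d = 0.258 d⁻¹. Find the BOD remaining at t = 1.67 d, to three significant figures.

L_t = L₀ e^(−k_d t) = 77.1 × e^(−0.258×1.67) = 77.1 × 0.6499 = 50.11 mg/L.

L ≈ 50.1 mg/L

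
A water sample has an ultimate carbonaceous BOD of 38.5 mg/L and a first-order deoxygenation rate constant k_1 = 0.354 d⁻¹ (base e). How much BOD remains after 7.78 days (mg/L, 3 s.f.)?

L ≈ 2.45 mg/L

L_t = L₀ e^(−k_1 t) = 38.5 × e^(−0.354×7.78) = 38.5 × 0.06367 = 2.451 mg/L.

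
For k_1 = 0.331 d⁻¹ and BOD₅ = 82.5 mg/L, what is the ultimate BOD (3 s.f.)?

L₀ ≈ 102 mg/L

BOD₅ = L₀(1 − e^(−5k_1)) ⇒ L₀ = BOD₅ / (1 − e^(−5×0.331))
= 82.5 / (1 − 0.1911) = 82.5 / 0.8089 = 102.0 mg/L.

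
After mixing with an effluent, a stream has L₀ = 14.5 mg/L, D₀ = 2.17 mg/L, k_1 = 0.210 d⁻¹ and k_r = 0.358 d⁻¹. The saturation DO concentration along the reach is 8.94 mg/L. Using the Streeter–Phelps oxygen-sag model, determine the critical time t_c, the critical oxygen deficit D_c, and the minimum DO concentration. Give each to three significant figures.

At the critical point dD/dt = 0, so k_1 L₀ e^(−k_1 t) = k_r D. Substituting D(t) from the Streeter–Phelps equation and solving for t gives
t_c = ln[(k_r/k_1)(1 − D₀(k_r−k_1)/(k_1 L₀))] / (k_r−k_1).
Here k_r−k_1 = 0.1480 d⁻¹ and 1 − D₀(k_r−k_1)/(k_1 L₀) = 1 − 2.17×0.1480/(0.210×14.5) = 0.8945, so
t_c = ln(1.705 × 0.8945) / 0.1480 = 0.4220 / 0.1480 = 2.851 d.
L(t_c) = L₀ e^(−k_1 t_c) = 14.5 × 0.5495 = 7.968 mg/L, and at the critical point k_r D_c = k_1 L, so D_c = (0.210/0.358) × 7.968 = 4.674 mg/L.
Minimum DO = C_s − D_c = 8.94 − 4.674 = 4.266 mg/L.

t_c ≈ 2.85 d; D_c ≈ 4.67 mg/L; min DO ≈ 4.27 mg/L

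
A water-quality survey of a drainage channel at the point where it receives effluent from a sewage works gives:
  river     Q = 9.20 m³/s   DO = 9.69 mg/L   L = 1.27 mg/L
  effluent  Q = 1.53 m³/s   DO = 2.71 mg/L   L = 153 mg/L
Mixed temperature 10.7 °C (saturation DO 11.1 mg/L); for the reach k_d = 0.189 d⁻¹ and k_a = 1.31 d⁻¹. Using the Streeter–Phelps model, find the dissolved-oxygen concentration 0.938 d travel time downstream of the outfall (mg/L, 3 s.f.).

DO ≈ 8.29 mg/L

Mixed DO = (9.20×9.69 + 1.53×2.71)/(9.20+1.53) = 93.29/10.73 = 8.695 mg/L.
Mixed L₀ = (9.20×1.27 + 1.53×153)/(10.73) = 245.8/10.73 = 22.91 mg/L.
Initial deficit D₀ = C_s − DO₀ = 11.1 − 8.695 = 2.405 mg/L.
D(0.938) = [0.189×22.91/(1.31−0.189)](e^(−0.189×0.938) − e^(−1.31×0.938)) + 2.405 e^(−1.31×0.938)
= 3.862 × (0.8375 − 0.2926) + 2.405 × 0.2926 = 2.808 mg/L.
DO = 11.1 − 2.808 = 8.292 mg/L.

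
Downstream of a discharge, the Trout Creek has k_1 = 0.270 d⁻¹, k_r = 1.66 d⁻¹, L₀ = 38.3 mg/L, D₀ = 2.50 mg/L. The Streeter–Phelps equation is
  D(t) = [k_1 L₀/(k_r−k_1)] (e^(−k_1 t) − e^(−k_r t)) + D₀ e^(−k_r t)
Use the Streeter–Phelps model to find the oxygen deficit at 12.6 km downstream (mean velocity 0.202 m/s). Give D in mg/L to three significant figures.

D ≈ 4.63 mg/L

Travel time t = x/v = 12.6 km / (0.202 m/s) = 12600 m / 0.202 m/s = 62380 s = 0.7219 d.
k_1 L₀/(k_r−k_1) = 0.270×38.3/(1.66−0.270) = 10.34/1.390 = 7.440 mg/L.
e^(−k_1 t) = e^(−0.270×0.7219) = 0.8229; e^(−k_r t) = e^(−1.66×0.7219) = 0.3017.
D = 7.440 × (0.8229 − 0.3017) + 2.50 × 0.3017 = 3.878 + 0.7542 = 4.632 mg/L.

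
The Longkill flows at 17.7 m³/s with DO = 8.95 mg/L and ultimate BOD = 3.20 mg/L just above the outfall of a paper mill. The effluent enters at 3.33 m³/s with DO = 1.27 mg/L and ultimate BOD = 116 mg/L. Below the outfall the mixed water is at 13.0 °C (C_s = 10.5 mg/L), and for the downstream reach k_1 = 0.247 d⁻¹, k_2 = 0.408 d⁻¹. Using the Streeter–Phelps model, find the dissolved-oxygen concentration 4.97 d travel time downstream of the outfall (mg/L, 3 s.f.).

Mixed DO = (17.7×8.95 + 3.33×1.27)/(17.7+3.33) = 162.6/21.03 = 7.734 mg/L.
Mixed L₀ = (17.7×3.20 + 3.33×116)/(21.03) = 442.9/21.03 = 21.06 mg/L.
Initial deficit D₀ = C_s − DO₀ = 10.5 − 7.734 = 2.766 mg/L.
D(4.97) = [0.247×21.06/(0.408−0.247)](e^(−0.247×4.97) − e^(−0.408×4.97)) + 2.766 e^(−0.408×4.97)
= 32.31 × (0.2930 − 0.1316) + 2.766 × 0.1316 = 5.578 mg/L.
DO = 10.5 − 5.578 = 4.922 mg/L.

DO ≈ 4.92 mg/L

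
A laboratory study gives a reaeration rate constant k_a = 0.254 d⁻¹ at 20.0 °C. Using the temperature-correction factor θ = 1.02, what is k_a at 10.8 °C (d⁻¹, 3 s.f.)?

k_a(T₂) = k_a(T₁) · θ^(T₂−T₁) = 0.254 × 1.02^(10.8−20.0)
= 0.254 × 1.02^-9.20 = 0.254 × 0.8334 = 0.2117 d⁻¹.

k_a ≈ 0.212 d⁻¹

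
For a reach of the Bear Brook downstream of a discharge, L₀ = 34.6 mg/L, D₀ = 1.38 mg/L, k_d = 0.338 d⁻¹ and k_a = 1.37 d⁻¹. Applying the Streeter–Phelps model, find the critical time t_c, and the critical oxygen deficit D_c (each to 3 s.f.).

t_c = [1/(k_a−k_d)] ln[(k_a/k_d)(1 − D₀(k_a−k_d)/(k_d L₀))]
= [1/(1.37−0.338)] ln[(1.37/0.338)(1 − 1.38×1.032/(0.338×34.6))]
= (1/1.032) ln[4.053 × 0.8782] = 0.9690 × ln(3.560) = 0.9690 × 1.270 = 1.230 d.
L(t_c) = L₀ e^(−k_d t_c) = 34.6 × 0.6598 = 22.83 mg/L, and at the critical point k_a D_c = k_d L, so D_c = (0.338/1.37) × 22.83 = 5.632 mg/L.

t_c ≈ 1.23 d; D_c ≈ 5.63 mg/L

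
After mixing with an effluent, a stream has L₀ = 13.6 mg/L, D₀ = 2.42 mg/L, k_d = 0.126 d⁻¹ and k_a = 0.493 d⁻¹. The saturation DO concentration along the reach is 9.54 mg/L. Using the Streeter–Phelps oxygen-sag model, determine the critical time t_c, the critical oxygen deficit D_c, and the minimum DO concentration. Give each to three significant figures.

t_c = [1/(k_a−k_d)] ln[(k_a/k_d)(1 − D₀(k_a−k_d)/(k_d L₀))]
= [1/(0.493−0.126)] ln[(0.493/0.126)(1 − 2.42×0.3670/(0.126×13.6))]
= (1/0.3670) ln[3.913 × 0.4817] = 2.725 × ln(1.885) = 2.725 × 0.6338 = 1.727 d.
D_c = (k_d/k_a) L₀ e^(−k_d t_c) = (0.126/0.493) × 13.6 × e^(−0.126×1.727) = 0.2556 × 13.6 × 0.8044 = 2.796 mg/L.
Minimum DO = C_s − D_c = 9.54 − 2.796 = 6.744 mg/L.

t_c ≈ 1.73 d; D_c ≈ 2.80 mg/L; min DO ≈ 6.74 mg/L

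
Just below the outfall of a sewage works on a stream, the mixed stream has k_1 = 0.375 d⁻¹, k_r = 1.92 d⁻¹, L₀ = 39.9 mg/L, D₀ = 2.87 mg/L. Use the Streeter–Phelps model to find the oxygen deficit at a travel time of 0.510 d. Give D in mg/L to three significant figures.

D ≈ 5.44 mg/L

k_1 L₀/(k_r−k_1) = 0.375×39.9/(1.92−0.375) = 14.96/1.545 = 9.684 mg/L.
e^(−k_1 t) = e^(−0.375×0.5100) = 0.8259; e^(−k_r t) = e^(−1.92×0.5100) = 0.3756.
D = 9.684 × (0.8259 − 0.3756) + 2.87 × 0.3756 = 4.361 + 1.078 = 5.439 mg/L.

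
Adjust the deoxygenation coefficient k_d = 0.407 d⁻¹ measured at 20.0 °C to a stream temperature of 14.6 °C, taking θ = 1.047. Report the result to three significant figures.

k_d ≈ 0.318 d⁻¹

k_d(T₂) = k_d(T₁) · θ^(T₂−T₁) = 0.407 × 1.047^(14.6−20.0)
= 0.407 × 1.047^-5.40 = 0.407 × 0.7803 = 0.3176 d⁻¹.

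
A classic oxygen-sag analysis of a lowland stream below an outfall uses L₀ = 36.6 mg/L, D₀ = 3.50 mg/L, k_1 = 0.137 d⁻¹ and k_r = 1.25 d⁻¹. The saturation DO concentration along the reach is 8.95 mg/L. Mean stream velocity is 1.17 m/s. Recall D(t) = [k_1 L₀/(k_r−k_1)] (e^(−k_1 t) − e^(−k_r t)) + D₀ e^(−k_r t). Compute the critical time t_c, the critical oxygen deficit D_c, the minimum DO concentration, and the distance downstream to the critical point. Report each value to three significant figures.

t_c = [1/(k_r−k_1)] ln[(k_r/k_1)(1 − D₀(k_r−k_1)/(k_1 L₀))]
= [1/(1.25−0.137)] ln[(1.25/0.137)(1 − 3.50×1.113/(0.137×36.6))]
= (1/1.113) ln[9.124 × 0.2231] = 0.8985 × ln(2.036) = 0.8985 × 0.7108 = 0.6386 d.
L(t_c) = L₀ e^(−k_1 t_c) = 36.6 × 0.9162 = 33.53 mg/L, and at the critical point k_r D_c = k_1 L, so D_c = (0.137/1.25) × 33.53 = 3.675 mg/L.
Minimum DO = C_s − D_c = 8.95 − 3.675 = 5.275 mg/L.
x_c = v t_c = 1.17 m/s × 0.6386 d × 86400 s/d = 64560 m ≈ 64.6 km.

t_c ≈ 0.639 d; D_c ≈ 3.68 mg/L; min DO ≈ 5.27 mg/L; x_c ≈ 64.6 km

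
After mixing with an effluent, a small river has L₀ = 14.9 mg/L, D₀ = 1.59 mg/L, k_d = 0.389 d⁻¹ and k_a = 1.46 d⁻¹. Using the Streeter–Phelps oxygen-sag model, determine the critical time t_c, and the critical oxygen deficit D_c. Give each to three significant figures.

At the critical point dD/dt = 0, so k_d L₀ e^(−k_d t) = k_a D. Substituting D(t) from the Streeter–Phelps equation and solving for t gives
t_c = ln[(k_a/k_d)(1 − D₀(k_a−k_d)/(k_d L₀))] / (k_a−k_d).
Here k_a−k_d = 1.071 d⁻¹ and 1 − D₀(k_a−k_d)/(k_d L₀) = 1 − 1.59×1.071/(0.389×14.9) = 0.7062, so
t_c = ln(3.753 × 0.7062) / 1.071 = 0.9748 / 1.071 = 0.9101 d.
D_c = (k_d/k_a) L₀ e^(−k_d t_c) = (0.389/1.46) × 14.9 × e^(−0.389×0.9101) = 0.2664 × 14.9 × 0.7018 = 2.786 mg/L.

t_c ≈ 0.910 d; D_c ≈ 2.79 mg/L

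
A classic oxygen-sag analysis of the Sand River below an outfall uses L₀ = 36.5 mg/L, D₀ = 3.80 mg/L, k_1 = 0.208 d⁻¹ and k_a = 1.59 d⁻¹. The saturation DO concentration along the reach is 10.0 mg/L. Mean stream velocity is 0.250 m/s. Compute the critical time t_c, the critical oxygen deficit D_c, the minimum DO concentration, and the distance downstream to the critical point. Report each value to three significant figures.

t_c ≈ 0.620 d; D_c ≈ 4.20 mg/L; min DO ≈ 5.80 mg/L; x_c ≈ 13.4 km

At the critical point dD/dt = 0, so k_1 L₀ e^(−k_1 t) = k_a D. Substituting D(t) from the Streeter–Phelps equation and solving for t gives
t_c = ln[(k_a/k_1)(1 − D₀(k_a−k_1)/(k_1 L₀))] / (k_a−k_1).
Here k_a−k_1 = 1.382 d⁻¹ and 1 − D₀(k_a−k_1)/(k_1 L₀) = 1 − 3.80×1.382/(0.208×36.5) = 0.3083, so
t_c = ln(7.644 × 0.3083) / 1.382 = 0.8572 / 1.382 = 0.6202 d.
L(t_c) = L₀ e^(−k_1 t_c) = 36.5 × 0.8790 = 32.08 mg/L, and at the critical point k_a D_c = k_1 L, so D_c = (0.208/1.59) × 32.08 = 4.197 mg/L.
Minimum DO = C_s − D_c = 10.0 − 4.197 = 5.803 mg/L.
x_c = v t_c = 0.250 m/s × 0.6202 d × 86400 s/d = 13400 m ≈ 13.4 km.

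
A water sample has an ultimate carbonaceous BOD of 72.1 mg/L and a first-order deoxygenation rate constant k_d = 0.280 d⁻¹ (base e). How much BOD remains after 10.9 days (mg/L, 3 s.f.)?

L ≈ 3.41 mg/L

L_t = L₀ e^(−k_d t) = 72.1 × e^(−0.280×10.9) = 72.1 × 0.04726 = 3.408 mg/L.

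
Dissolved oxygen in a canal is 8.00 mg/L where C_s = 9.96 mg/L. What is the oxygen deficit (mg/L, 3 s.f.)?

D = C_s − C = 9.96 − 8.00 = 1.96 mg/L.

D ≈ 1.96 mg/L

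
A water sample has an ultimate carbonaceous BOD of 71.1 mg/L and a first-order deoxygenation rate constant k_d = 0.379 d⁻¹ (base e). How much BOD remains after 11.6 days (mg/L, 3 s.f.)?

L_t = L₀ e^(−k_d t) = 71.1 × e^(−0.379×11.6) = 71.1 × 0.01232 = 0.8761 mg/L.

L ≈ 0.876 mg/L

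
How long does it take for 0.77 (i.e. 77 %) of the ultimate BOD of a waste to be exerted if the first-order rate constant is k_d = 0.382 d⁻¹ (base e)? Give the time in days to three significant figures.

y/L₀ = 1 − e^(−k_d t) = 0.77 ⇒ e^(−k_d t) = 0.230
t = −ln(0.230) / 0.382 = 1.470 / 0.382 = 3.847 d.

t ≈ 3.85 d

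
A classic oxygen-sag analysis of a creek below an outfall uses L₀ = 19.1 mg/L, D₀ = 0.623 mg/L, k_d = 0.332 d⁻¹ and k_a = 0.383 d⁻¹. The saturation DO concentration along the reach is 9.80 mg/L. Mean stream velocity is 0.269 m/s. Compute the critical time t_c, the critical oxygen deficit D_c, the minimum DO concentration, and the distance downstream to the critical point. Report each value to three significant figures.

t_c ≈ 2.70 d; D_c ≈ 6.75 mg/L; min DO ≈ 3.05 mg/L; x_c ≈ 62.8 km

t_c = [1/(k_a−k_d)] ln[(k_a/k_d)(1 − D₀(k_a−k_d)/(k_d L₀))]
= [1/(0.383−0.332)] ln[(0.383/0.332)(1 − 0.623×0.05100/(0.332×19.1))]
= (1/0.05100) ln[1.154 × 0.9950] = 19.61 × ln(1.148) = 19.61 × 0.1379 = 2.703 d.
L(t_c) = L₀ e^(−k_d t_c) = 19.1 × 0.4076 = 7.785 mg/L, and at the critical point k_a D_c = k_d L, so D_c = (0.332/0.383) × 7.785 = 6.748 mg/L.
Minimum DO = C_s − D_c = 9.80 − 6.748 = 3.052 mg/L.
x_c = v t_c = 0.269 m/s × 2.703 d × 86400 s/d = 62830 m ≈ 62.8 km.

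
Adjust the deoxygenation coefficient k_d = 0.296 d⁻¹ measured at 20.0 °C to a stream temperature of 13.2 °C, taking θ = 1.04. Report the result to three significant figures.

k_d ≈ 0.227 d⁻¹

k_d(T₂) = k_d(T₁) · θ^(T₂−T₁) = 0.296 × 1.04^(13.2−20.0)
= 0.296 × 1.04^-6.80 = 0.296 × 0.7659 = 0.2267 d⁻¹.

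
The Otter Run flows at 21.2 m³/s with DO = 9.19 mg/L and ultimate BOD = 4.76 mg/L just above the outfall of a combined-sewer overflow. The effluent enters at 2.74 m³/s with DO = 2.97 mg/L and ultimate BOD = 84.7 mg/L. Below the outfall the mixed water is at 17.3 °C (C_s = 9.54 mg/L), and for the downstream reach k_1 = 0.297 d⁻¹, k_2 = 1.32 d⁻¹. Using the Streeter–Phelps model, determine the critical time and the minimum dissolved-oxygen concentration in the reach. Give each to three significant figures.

t_c ≈ 1.16 d; minimum DO ≈ 7.32 mg/L

Mixed DO = (21.2×9.19 + 2.74×2.97)/(21.2+2.74) = 203.0/23.94 = 8.478 mg/L.
Mixed L₀ = (21.2×4.76 + 2.74×84.7)/(23.94) = 333.0/23.94 = 13.91 mg/L.
Initial deficit D₀ = C_s − DO₀ = 9.54 − 8.478 = 1.062 mg/L.
t_c = (1/1.023) ln[(1.32/0.297)(1 − 1.062×1.023/(0.297×13.91))] = 0.9775 × ln(3.276) = 1.160 d.
D_c = (0.297/1.32) × 13.91 × e^(−0.297×1.160) = 0.2250 × 13.91 × 0.7086 = 2.218 mg/L.
Minimum DO = 9.54 − 2.218 = 7.322 mg/L.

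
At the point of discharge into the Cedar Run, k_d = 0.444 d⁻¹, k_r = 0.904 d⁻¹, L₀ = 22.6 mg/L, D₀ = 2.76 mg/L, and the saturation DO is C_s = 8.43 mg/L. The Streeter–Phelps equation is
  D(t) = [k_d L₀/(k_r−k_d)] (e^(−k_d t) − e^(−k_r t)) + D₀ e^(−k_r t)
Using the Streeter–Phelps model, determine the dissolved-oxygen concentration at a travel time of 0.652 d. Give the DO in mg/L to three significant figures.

k_d L₀/(k_r−k_d) = 0.444×22.6/(0.904−0.444) = 10.03/0.4600 = 21.81 mg/L.
e^(−k_d t) = e^(−0.444×0.6520) = 0.7486; e^(−k_r t) = e^(−0.904×0.6520) = 0.5547.
D = 21.81 × (0.7486 − 0.5547) + 2.76 × 0.5547 = 4.232 + 1.531 = 5.763 mg/L.
DO = C_s − D = 8.43 − 5.763 = 2.667 mg/L.

DO ≈ 2.67 mg/L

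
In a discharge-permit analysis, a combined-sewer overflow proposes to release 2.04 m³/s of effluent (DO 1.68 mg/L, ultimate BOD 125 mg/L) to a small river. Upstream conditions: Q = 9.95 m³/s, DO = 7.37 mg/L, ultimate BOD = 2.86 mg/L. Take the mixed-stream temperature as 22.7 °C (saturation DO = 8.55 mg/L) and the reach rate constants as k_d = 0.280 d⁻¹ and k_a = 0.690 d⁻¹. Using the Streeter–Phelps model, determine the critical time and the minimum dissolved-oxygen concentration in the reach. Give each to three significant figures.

Mixed DO = (9.95×7.37 + 2.04×1.68)/(9.95+2.04) = 76.76/11.99 = 6.402 mg/L.
Mixed L₀ = (9.95×2.86 + 2.04×125)/(11.99) = 283.5/11.99 = 23.64 mg/L.
Initial deficit D₀ = C_s − DO₀ = 8.55 − 6.402 = 2.148 mg/L.
t_c = (1/0.4100) ln[(0.690/0.280)(1 − 2.148×0.4100/(0.280×23.64))] = 2.439 × ln(2.136) = 1.852 d.
D_c = (0.280/0.690) × 23.64 × e^(−0.280×1.852) = 0.4058 × 23.64 × 0.5955 = 5.712 mg/L.
Minimum DO = 8.55 − 5.712 = 2.838 mg/L.

t_c ≈ 1.85 d; minimum DO ≈ 2.84 mg/L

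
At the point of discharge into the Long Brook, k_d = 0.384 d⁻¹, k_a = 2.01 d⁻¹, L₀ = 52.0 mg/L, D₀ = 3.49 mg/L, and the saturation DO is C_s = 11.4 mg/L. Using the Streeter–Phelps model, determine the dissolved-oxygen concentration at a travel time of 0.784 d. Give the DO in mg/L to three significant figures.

DO ≈ 4.13 mg/L

k_d L₀/(k_a−k_d) = 0.384×52.0/(2.01−0.384) = 19.97/1.626 = 12.28 mg/L.
e^(−k_d t) = e^(−0.384×0.7840) = 0.7400; e^(−k_a t) = e^(−2.01×0.7840) = 0.2068.
D = 12.28 × (0.7400 − 0.2068) + 3.49 × 0.2068 = 6.548 + 0.7218 = 7.270 mg/L.
DO = C_s − D = 11.4 − 7.270 = 4.130 mg/L.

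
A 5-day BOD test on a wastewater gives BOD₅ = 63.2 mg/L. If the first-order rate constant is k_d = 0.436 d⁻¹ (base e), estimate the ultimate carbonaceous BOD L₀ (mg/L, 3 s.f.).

BOD₅ = L₀(1 − e^(−5k_d)) ⇒ L₀ = BOD₅ / (1 − e^(−5×0.436))
= 63.2 / (1 − 0.1130) = 63.2 / 0.8870 = 71.25 mg/L.

L₀ ≈ 71.3 mg/L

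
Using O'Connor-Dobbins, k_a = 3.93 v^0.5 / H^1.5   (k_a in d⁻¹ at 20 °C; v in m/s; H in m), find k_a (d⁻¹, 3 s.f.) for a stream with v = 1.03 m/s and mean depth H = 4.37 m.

k_a = 3.93 × 1.03^0.5 / 4.37^1.5 = 3.93 × 1.015 / 9.135 = 0.4366 d⁻¹.

k_a ≈ 0.437 d⁻¹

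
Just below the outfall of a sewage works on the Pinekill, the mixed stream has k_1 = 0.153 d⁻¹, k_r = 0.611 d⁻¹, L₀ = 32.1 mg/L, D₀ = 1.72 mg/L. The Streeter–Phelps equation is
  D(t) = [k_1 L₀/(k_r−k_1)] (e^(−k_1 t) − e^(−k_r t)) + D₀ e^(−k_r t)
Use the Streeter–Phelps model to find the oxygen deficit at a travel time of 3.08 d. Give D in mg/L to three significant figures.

D ≈ 5.32 mg/L

k_1 L₀/(k_r−k_1) = 0.153×32.1/(0.611−0.153) = 4.911/0.4580 = 10.72 mg/L.
e^(−k_1 t) = e^(−0.153×3.080) = 0.6242; e^(−k_r t) = e^(−0.611×3.080) = 0.1523.
D = 10.72 × (0.6242 − 0.1523) + 1.72 × 0.1523 = 5.061 + 0.2620 = 5.323 mg/L.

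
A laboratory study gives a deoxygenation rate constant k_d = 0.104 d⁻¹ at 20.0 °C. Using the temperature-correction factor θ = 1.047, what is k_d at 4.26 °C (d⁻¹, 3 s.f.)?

k_d ≈ 0.0505 d⁻¹

k_d(T₂) = k_d(T₁) · θ^(T₂−T₁) = 0.104 × 1.047^(4.26−20.0)
= 0.104 × 1.047^-15.7 = 0.104 × 0.4853 = 0.05047 d⁻¹.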